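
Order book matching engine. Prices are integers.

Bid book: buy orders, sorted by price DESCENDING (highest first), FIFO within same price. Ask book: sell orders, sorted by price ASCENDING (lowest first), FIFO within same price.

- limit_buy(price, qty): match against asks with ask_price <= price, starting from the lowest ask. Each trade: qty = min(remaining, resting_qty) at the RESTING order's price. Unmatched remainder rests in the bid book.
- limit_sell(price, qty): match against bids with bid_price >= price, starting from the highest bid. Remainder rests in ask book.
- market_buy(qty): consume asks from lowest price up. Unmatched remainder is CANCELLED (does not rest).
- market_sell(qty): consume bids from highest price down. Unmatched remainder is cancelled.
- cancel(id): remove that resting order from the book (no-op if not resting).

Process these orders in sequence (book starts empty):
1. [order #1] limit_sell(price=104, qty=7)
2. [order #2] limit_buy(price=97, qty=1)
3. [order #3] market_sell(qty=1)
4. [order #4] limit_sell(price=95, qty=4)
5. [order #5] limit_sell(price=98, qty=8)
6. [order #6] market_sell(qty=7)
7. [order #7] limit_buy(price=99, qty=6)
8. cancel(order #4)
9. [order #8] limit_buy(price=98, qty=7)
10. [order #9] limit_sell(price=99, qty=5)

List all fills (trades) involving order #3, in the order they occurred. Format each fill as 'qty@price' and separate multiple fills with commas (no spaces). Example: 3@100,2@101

Answer: 1@97

Derivation:
After op 1 [order #1] limit_sell(price=104, qty=7): fills=none; bids=[-] asks=[#1:7@104]
After op 2 [order #2] limit_buy(price=97, qty=1): fills=none; bids=[#2:1@97] asks=[#1:7@104]
After op 3 [order #3] market_sell(qty=1): fills=#2x#3:1@97; bids=[-] asks=[#1:7@104]
After op 4 [order #4] limit_sell(price=95, qty=4): fills=none; bids=[-] asks=[#4:4@95 #1:7@104]
After op 5 [order #5] limit_sell(price=98, qty=8): fills=none; bids=[-] asks=[#4:4@95 #5:8@98 #1:7@104]
After op 6 [order #6] market_sell(qty=7): fills=none; bids=[-] asks=[#4:4@95 #5:8@98 #1:7@104]
After op 7 [order #7] limit_buy(price=99, qty=6): fills=#7x#4:4@95 #7x#5:2@98; bids=[-] asks=[#5:6@98 #1:7@104]
After op 8 cancel(order #4): fills=none; bids=[-] asks=[#5:6@98 #1:7@104]
After op 9 [order #8] limit_buy(price=98, qty=7): fills=#8x#5:6@98; bids=[#8:1@98] asks=[#1:7@104]
After op 10 [order #9] limit_sell(price=99, qty=5): fills=none; bids=[#8:1@98] asks=[#9:5@99 #1:7@104]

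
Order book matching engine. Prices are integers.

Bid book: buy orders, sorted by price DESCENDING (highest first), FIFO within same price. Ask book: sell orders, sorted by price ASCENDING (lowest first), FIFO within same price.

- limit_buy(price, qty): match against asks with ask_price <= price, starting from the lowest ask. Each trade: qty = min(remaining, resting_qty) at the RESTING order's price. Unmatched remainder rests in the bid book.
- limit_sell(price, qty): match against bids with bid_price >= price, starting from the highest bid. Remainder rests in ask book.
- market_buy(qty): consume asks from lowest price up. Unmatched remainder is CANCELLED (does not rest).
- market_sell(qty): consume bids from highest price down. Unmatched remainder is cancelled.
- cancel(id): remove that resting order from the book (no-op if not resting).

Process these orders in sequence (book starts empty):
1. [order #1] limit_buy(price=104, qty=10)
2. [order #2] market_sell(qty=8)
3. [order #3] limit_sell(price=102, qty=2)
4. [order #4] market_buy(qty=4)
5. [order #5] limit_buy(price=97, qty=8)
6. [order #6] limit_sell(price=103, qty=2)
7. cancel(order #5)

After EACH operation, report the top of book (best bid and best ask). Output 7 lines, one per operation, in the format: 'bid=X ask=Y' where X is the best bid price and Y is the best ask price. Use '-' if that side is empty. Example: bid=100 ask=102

After op 1 [order #1] limit_buy(price=104, qty=10): fills=none; bids=[#1:10@104] asks=[-]
After op 2 [order #2] market_sell(qty=8): fills=#1x#2:8@104; bids=[#1:2@104] asks=[-]
After op 3 [order #3] limit_sell(price=102, qty=2): fills=#1x#3:2@104; bids=[-] asks=[-]
After op 4 [order #4] market_buy(qty=4): fills=none; bids=[-] asks=[-]
After op 5 [order #5] limit_buy(price=97, qty=8): fills=none; bids=[#5:8@97] asks=[-]
After op 6 [order #6] limit_sell(price=103, qty=2): fills=none; bids=[#5:8@97] asks=[#6:2@103]
After op 7 cancel(order #5): fills=none; bids=[-] asks=[#6:2@103]

Answer: bid=104 ask=-
bid=104 ask=-
bid=- ask=-
bid=- ask=-
bid=97 ask=-
bid=97 ask=103
bid=- ask=103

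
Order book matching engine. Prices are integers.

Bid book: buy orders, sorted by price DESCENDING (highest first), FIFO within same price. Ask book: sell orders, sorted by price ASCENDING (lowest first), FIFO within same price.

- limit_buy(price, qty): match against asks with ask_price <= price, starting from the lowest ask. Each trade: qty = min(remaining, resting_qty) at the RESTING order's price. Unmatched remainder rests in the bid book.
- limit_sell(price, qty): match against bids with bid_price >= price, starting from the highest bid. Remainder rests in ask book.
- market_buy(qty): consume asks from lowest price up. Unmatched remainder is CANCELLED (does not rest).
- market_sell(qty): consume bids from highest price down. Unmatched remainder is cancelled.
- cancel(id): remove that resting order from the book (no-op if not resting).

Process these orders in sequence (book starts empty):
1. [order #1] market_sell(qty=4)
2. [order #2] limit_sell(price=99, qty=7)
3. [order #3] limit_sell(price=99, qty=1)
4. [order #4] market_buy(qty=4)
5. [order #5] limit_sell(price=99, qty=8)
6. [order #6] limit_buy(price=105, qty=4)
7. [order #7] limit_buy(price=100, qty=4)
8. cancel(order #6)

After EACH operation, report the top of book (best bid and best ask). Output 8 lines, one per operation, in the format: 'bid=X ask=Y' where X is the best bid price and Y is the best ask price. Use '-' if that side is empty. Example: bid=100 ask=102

Answer: bid=- ask=-
bid=- ask=99
bid=- ask=99
bid=- ask=99
bid=- ask=99
bid=- ask=99
bid=- ask=99
bid=- ask=99

Derivation:
After op 1 [order #1] market_sell(qty=4): fills=none; bids=[-] asks=[-]
After op 2 [order #2] limit_sell(price=99, qty=7): fills=none; bids=[-] asks=[#2:7@99]
After op 3 [order #3] limit_sell(price=99, qty=1): fills=none; bids=[-] asks=[#2:7@99 #3:1@99]
After op 4 [order #4] market_buy(qty=4): fills=#4x#2:4@99; bids=[-] asks=[#2:3@99 #3:1@99]
After op 5 [order #5] limit_sell(price=99, qty=8): fills=none; bids=[-] asks=[#2:3@99 #3:1@99 #5:8@99]
After op 6 [order #6] limit_buy(price=105, qty=4): fills=#6x#2:3@99 #6x#3:1@99; bids=[-] asks=[#5:8@99]
After op 7 [order #7] limit_buy(price=100, qty=4): fills=#7x#5:4@99; bids=[-] asks=[#5:4@99]
After op 8 cancel(order #6): fills=none; bids=[-] asks=[#5:4@99]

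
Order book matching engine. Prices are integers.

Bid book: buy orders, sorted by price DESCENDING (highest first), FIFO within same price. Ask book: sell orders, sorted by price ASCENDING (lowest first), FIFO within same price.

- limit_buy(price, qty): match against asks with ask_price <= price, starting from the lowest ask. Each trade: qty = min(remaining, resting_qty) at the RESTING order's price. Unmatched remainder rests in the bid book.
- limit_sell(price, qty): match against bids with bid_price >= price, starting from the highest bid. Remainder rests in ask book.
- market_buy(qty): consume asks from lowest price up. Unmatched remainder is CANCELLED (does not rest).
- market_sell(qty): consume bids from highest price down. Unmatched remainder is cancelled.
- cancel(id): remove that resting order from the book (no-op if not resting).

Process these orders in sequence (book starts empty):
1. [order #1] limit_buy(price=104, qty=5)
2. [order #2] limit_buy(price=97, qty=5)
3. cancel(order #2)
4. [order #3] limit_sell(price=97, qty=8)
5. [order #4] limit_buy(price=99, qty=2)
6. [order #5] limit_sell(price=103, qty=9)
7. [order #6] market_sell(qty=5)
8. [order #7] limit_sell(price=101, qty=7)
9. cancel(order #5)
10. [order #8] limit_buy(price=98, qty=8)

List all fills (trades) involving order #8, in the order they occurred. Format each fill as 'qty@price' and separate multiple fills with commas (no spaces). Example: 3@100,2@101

After op 1 [order #1] limit_buy(price=104, qty=5): fills=none; bids=[#1:5@104] asks=[-]
After op 2 [order #2] limit_buy(price=97, qty=5): fills=none; bids=[#1:5@104 #2:5@97] asks=[-]
After op 3 cancel(order #2): fills=none; bids=[#1:5@104] asks=[-]
After op 4 [order #3] limit_sell(price=97, qty=8): fills=#1x#3:5@104; bids=[-] asks=[#3:3@97]
After op 5 [order #4] limit_buy(price=99, qty=2): fills=#4x#3:2@97; bids=[-] asks=[#3:1@97]
After op 6 [order #5] limit_sell(price=103, qty=9): fills=none; bids=[-] asks=[#3:1@97 #5:9@103]
After op 7 [order #6] market_sell(qty=5): fills=none; bids=[-] asks=[#3:1@97 #5:9@103]
After op 8 [order #7] limit_sell(price=101, qty=7): fills=none; bids=[-] asks=[#3:1@97 #7:7@101 #5:9@103]
After op 9 cancel(order #5): fills=none; bids=[-] asks=[#3:1@97 #7:7@101]
After op 10 [order #8] limit_buy(price=98, qty=8): fills=#8x#3:1@97; bids=[#8:7@98] asks=[#7:7@101]

Answer: 1@97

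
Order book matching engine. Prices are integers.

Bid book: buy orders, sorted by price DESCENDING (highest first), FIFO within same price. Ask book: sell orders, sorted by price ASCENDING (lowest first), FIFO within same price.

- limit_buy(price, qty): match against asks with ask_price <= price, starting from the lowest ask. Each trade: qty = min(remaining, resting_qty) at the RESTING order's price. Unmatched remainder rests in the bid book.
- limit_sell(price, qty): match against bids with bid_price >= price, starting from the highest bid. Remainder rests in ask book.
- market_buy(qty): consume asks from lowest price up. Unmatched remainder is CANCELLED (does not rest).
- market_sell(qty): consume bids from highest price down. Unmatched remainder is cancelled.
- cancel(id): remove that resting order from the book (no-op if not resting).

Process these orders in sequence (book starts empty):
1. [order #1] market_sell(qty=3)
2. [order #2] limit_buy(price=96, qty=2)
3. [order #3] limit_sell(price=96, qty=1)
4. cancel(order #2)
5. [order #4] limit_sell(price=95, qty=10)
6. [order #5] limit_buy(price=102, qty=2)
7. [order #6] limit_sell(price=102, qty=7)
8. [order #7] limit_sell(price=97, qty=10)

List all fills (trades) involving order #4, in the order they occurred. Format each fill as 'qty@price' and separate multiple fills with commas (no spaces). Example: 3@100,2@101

Answer: 2@95

Derivation:
After op 1 [order #1] market_sell(qty=3): fills=none; bids=[-] asks=[-]
After op 2 [order #2] limit_buy(price=96, qty=2): fills=none; bids=[#2:2@96] asks=[-]
After op 3 [order #3] limit_sell(price=96, qty=1): fills=#2x#3:1@96; bids=[#2:1@96] asks=[-]
After op 4 cancel(order #2): fills=none; bids=[-] asks=[-]
After op 5 [order #4] limit_sell(price=95, qty=10): fills=none; bids=[-] asks=[#4:10@95]
After op 6 [order #5] limit_buy(price=102, qty=2): fills=#5x#4:2@95; bids=[-] asks=[#4:8@95]
After op 7 [order #6] limit_sell(price=102, qty=7): fills=none; bids=[-] asks=[#4:8@95 #6:7@102]
After op 8 [order #7] limit_sell(price=97, qty=10): fills=none; bids=[-] asks=[#4:8@95 #7:10@97 #6:7@102]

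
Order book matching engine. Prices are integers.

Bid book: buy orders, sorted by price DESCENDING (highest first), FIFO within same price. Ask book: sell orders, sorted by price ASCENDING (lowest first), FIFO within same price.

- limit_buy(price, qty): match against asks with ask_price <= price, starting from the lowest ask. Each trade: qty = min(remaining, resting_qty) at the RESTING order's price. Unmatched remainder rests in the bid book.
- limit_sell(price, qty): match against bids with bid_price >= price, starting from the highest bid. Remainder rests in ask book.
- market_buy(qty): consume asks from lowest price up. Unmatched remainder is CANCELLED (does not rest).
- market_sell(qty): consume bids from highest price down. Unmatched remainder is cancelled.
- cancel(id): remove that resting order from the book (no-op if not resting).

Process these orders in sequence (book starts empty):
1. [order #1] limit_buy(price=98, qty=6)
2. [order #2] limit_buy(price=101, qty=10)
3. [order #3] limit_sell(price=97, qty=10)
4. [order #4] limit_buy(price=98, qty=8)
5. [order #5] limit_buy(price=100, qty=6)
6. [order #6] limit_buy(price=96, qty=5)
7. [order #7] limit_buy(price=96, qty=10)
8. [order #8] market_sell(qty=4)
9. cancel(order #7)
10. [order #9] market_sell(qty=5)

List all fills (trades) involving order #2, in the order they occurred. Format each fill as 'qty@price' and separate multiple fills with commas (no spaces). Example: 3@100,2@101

After op 1 [order #1] limit_buy(price=98, qty=6): fills=none; bids=[#1:6@98] asks=[-]
After op 2 [order #2] limit_buy(price=101, qty=10): fills=none; bids=[#2:10@101 #1:6@98] asks=[-]
After op 3 [order #3] limit_sell(price=97, qty=10): fills=#2x#3:10@101; bids=[#1:6@98] asks=[-]
After op 4 [order #4] limit_buy(price=98, qty=8): fills=none; bids=[#1:6@98 #4:8@98] asks=[-]
After op 5 [order #5] limit_buy(price=100, qty=6): fills=none; bids=[#5:6@100 #1:6@98 #4:8@98] asks=[-]
After op 6 [order #6] limit_buy(price=96, qty=5): fills=none; bids=[#5:6@100 #1:6@98 #4:8@98 #6:5@96] asks=[-]
After op 7 [order #7] limit_buy(price=96, qty=10): fills=none; bids=[#5:6@100 #1:6@98 #4:8@98 #6:5@96 #7:10@96] asks=[-]
After op 8 [order #8] market_sell(qty=4): fills=#5x#8:4@100; bids=[#5:2@100 #1:6@98 #4:8@98 #6:5@96 #7:10@96] asks=[-]
After op 9 cancel(order #7): fills=none; bids=[#5:2@100 #1:6@98 #4:8@98 #6:5@96] asks=[-]
After op 10 [order #9] market_sell(qty=5): fills=#5x#9:2@100 #1x#9:3@98; bids=[#1:3@98 #4:8@98 #6:5@96] asks=[-]

Answer: 10@101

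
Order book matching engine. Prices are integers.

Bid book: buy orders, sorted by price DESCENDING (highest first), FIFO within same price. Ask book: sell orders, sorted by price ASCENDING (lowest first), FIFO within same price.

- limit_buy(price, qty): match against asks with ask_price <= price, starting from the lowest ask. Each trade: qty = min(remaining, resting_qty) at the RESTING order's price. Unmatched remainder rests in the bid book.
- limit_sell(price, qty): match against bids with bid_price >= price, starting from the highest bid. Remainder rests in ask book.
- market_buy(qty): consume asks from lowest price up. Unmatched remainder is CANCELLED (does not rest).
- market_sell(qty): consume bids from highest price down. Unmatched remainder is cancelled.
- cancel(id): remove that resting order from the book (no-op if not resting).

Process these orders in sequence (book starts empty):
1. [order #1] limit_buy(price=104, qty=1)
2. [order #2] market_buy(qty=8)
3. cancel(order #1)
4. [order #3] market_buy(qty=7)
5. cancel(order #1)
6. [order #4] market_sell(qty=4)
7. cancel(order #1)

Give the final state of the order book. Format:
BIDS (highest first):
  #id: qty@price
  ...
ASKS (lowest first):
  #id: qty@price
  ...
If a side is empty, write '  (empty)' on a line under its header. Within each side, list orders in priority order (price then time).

Answer: BIDS (highest first):
  (empty)
ASKS (lowest first):
  (empty)

Derivation:
After op 1 [order #1] limit_buy(price=104, qty=1): fills=none; bids=[#1:1@104] asks=[-]
After op 2 [order #2] market_buy(qty=8): fills=none; bids=[#1:1@104] asks=[-]
After op 3 cancel(order #1): fills=none; bids=[-] asks=[-]
After op 4 [order #3] market_buy(qty=7): fills=none; bids=[-] asks=[-]
After op 5 cancel(order #1): fills=none; bids=[-] asks=[-]
After op 6 [order #4] market_sell(qty=4): fills=none; bids=[-] asks=[-]
After op 7 cancel(order #1): fills=none; bids=[-] asks=[-]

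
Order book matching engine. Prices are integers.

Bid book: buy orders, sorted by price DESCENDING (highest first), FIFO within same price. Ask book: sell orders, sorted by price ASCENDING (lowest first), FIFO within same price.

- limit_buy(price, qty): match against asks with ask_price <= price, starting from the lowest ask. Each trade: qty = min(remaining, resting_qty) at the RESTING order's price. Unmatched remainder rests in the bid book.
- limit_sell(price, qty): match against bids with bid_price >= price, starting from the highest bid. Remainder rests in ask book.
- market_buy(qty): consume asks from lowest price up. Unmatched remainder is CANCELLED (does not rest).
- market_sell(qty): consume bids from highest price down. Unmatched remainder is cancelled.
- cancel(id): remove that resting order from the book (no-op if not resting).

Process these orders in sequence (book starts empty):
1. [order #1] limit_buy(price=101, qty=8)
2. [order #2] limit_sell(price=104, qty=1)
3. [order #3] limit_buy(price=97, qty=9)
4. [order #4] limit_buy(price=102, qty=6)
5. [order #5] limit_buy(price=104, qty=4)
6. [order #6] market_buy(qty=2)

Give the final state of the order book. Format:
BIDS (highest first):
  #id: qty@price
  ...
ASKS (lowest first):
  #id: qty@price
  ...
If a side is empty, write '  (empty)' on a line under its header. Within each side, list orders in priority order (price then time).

After op 1 [order #1] limit_buy(price=101, qty=8): fills=none; bids=[#1:8@101] asks=[-]
After op 2 [order #2] limit_sell(price=104, qty=1): fills=none; bids=[#1:8@101] asks=[#2:1@104]
After op 3 [order #3] limit_buy(price=97, qty=9): fills=none; bids=[#1:8@101 #3:9@97] asks=[#2:1@104]
After op 4 [order #4] limit_buy(price=102, qty=6): fills=none; bids=[#4:6@102 #1:8@101 #3:9@97] asks=[#2:1@104]
After op 5 [order #5] limit_buy(price=104, qty=4): fills=#5x#2:1@104; bids=[#5:3@104 #4:6@102 #1:8@101 #3:9@97] asks=[-]
After op 6 [order #6] market_buy(qty=2): fills=none; bids=[#5:3@104 #4:6@102 #1:8@101 #3:9@97] asks=[-]

Answer: BIDS (highest first):
  #5: 3@104
  #4: 6@102
  #1: 8@101
  #3: 9@97
ASKS (lowest first):
  (empty)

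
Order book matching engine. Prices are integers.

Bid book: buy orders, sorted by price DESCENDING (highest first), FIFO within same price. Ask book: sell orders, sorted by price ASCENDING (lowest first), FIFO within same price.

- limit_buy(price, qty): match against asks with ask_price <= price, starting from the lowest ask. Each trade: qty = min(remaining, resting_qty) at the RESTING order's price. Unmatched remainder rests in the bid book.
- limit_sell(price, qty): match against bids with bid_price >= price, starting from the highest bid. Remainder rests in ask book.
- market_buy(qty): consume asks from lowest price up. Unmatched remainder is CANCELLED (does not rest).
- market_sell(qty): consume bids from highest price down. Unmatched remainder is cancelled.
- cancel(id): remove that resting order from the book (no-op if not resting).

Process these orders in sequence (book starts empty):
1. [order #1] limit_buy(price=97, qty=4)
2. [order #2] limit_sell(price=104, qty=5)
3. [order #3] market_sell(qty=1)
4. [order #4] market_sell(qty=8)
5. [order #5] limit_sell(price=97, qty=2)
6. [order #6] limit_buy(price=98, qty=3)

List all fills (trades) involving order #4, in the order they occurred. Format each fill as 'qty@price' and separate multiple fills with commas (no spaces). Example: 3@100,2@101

After op 1 [order #1] limit_buy(price=97, qty=4): fills=none; bids=[#1:4@97] asks=[-]
After op 2 [order #2] limit_sell(price=104, qty=5): fills=none; bids=[#1:4@97] asks=[#2:5@104]
After op 3 [order #3] market_sell(qty=1): fills=#1x#3:1@97; bids=[#1:3@97] asks=[#2:5@104]
After op 4 [order #4] market_sell(qty=8): fills=#1x#4:3@97; bids=[-] asks=[#2:5@104]
After op 5 [order #5] limit_sell(price=97, qty=2): fills=none; bids=[-] asks=[#5:2@97 #2:5@104]
After op 6 [order #6] limit_buy(price=98, qty=3): fills=#6x#5:2@97; bids=[#6:1@98] asks=[#2:5@104]

Answer: 3@97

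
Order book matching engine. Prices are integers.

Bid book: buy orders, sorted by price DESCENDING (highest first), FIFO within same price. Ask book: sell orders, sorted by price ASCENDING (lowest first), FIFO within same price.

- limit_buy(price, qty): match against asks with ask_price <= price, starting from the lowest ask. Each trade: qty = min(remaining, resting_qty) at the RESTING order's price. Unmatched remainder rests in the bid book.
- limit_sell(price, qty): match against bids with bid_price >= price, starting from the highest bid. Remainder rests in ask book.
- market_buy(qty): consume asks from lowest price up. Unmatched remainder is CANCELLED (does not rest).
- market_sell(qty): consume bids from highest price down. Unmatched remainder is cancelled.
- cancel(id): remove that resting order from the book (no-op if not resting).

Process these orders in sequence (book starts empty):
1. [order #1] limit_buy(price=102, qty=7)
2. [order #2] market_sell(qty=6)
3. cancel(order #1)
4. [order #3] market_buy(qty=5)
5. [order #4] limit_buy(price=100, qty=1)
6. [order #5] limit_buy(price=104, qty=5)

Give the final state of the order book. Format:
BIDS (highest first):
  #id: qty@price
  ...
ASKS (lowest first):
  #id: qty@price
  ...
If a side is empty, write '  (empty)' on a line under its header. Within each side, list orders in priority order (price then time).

Answer: BIDS (highest first):
  #5: 5@104
  #4: 1@100
ASKS (lowest first):
  (empty)

Derivation:
After op 1 [order #1] limit_buy(price=102, qty=7): fills=none; bids=[#1:7@102] asks=[-]
After op 2 [order #2] market_sell(qty=6): fills=#1x#2:6@102; bids=[#1:1@102] asks=[-]
After op 3 cancel(order #1): fills=none; bids=[-] asks=[-]
After op 4 [order #3] market_buy(qty=5): fills=none; bids=[-] asks=[-]
After op 5 [order #4] limit_buy(price=100, qty=1): fills=none; bids=[#4:1@100] asks=[-]
After op 6 [order #5] limit_buy(price=104, qty=5): fills=none; bids=[#5:5@104 #4:1@100] asks=[-]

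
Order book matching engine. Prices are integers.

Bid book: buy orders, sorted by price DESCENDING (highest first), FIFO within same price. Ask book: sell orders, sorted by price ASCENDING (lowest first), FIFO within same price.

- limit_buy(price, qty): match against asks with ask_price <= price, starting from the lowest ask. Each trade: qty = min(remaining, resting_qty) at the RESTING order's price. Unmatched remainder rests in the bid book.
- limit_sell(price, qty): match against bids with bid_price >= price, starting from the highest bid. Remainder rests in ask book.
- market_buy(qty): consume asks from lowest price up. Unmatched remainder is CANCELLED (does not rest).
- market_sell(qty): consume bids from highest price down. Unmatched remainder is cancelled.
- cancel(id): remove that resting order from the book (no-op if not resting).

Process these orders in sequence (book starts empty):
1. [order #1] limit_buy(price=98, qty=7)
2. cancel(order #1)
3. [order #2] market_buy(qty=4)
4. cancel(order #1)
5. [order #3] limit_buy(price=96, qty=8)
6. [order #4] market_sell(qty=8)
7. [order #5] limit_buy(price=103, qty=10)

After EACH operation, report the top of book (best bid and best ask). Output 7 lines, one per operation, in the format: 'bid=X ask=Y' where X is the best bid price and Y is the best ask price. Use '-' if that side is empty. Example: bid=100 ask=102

After op 1 [order #1] limit_buy(price=98, qty=7): fills=none; bids=[#1:7@98] asks=[-]
After op 2 cancel(order #1): fills=none; bids=[-] asks=[-]
After op 3 [order #2] market_buy(qty=4): fills=none; bids=[-] asks=[-]
After op 4 cancel(order #1): fills=none; bids=[-] asks=[-]
After op 5 [order #3] limit_buy(price=96, qty=8): fills=none; bids=[#3:8@96] asks=[-]
After op 6 [order #4] market_sell(qty=8): fills=#3x#4:8@96; bids=[-] asks=[-]
After op 7 [order #5] limit_buy(price=103, qty=10): fills=none; bids=[#5:10@103] asks=[-]

Answer: bid=98 ask=-
bid=- ask=-
bid=- ask=-
bid=- ask=-
bid=96 ask=-
bid=- ask=-
bid=103 ask=-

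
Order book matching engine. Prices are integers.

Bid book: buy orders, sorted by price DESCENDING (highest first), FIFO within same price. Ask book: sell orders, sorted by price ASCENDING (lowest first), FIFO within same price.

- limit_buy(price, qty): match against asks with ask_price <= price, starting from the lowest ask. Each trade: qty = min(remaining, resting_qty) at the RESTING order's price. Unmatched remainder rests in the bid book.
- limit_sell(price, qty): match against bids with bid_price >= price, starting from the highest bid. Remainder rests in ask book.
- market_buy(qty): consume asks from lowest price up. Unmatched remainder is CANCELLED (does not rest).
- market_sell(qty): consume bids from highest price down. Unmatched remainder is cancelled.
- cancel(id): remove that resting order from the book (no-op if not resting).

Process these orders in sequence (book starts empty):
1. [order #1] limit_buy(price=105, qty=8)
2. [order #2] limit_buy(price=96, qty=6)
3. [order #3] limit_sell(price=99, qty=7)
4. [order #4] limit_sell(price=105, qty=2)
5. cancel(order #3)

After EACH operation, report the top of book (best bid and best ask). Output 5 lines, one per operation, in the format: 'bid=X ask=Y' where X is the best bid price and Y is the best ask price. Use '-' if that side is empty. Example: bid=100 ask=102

Answer: bid=105 ask=-
bid=105 ask=-
bid=105 ask=-
bid=96 ask=105
bid=96 ask=105

Derivation:
After op 1 [order #1] limit_buy(price=105, qty=8): fills=none; bids=[#1:8@105] asks=[-]
After op 2 [order #2] limit_buy(price=96, qty=6): fills=none; bids=[#1:8@105 #2:6@96] asks=[-]
After op 3 [order #3] limit_sell(price=99, qty=7): fills=#1x#3:7@105; bids=[#1:1@105 #2:6@96] asks=[-]
After op 4 [order #4] limit_sell(price=105, qty=2): fills=#1x#4:1@105; bids=[#2:6@96] asks=[#4:1@105]
After op 5 cancel(order #3): fills=none; bids=[#2:6@96] asks=[#4:1@105]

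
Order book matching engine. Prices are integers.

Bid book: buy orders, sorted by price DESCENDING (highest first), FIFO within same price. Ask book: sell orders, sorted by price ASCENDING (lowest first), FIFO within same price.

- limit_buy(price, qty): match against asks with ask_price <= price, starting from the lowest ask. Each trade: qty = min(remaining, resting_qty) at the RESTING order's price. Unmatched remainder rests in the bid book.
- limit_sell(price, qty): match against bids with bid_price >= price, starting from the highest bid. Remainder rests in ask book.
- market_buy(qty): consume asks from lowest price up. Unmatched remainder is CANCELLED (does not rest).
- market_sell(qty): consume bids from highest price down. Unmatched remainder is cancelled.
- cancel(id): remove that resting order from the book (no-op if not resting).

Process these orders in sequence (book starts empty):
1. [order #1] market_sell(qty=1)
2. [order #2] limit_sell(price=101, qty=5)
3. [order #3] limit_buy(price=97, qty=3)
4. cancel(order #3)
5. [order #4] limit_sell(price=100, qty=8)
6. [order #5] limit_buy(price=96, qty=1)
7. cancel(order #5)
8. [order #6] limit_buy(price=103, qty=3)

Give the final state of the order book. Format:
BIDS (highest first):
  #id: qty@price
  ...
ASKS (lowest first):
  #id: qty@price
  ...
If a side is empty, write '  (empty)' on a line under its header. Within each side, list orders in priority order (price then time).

Answer: BIDS (highest first):
  (empty)
ASKS (lowest first):
  #4: 5@100
  #2: 5@101

Derivation:
After op 1 [order #1] market_sell(qty=1): fills=none; bids=[-] asks=[-]
After op 2 [order #2] limit_sell(price=101, qty=5): fills=none; bids=[-] asks=[#2:5@101]
After op 3 [order #3] limit_buy(price=97, qty=3): fills=none; bids=[#3:3@97] asks=[#2:5@101]
After op 4 cancel(order #3): fills=none; bids=[-] asks=[#2:5@101]
After op 5 [order #4] limit_sell(price=100, qty=8): fills=none; bids=[-] asks=[#4:8@100 #2:5@101]
After op 6 [order #5] limit_buy(price=96, qty=1): fills=none; bids=[#5:1@96] asks=[#4:8@100 #2:5@101]
After op 7 cancel(order #5): fills=none; bids=[-] asks=[#4:8@100 #2:5@101]
After op 8 [order #6] limit_buy(price=103, qty=3): fills=#6x#4:3@100; bids=[-] asks=[#4:5@100 #2:5@101]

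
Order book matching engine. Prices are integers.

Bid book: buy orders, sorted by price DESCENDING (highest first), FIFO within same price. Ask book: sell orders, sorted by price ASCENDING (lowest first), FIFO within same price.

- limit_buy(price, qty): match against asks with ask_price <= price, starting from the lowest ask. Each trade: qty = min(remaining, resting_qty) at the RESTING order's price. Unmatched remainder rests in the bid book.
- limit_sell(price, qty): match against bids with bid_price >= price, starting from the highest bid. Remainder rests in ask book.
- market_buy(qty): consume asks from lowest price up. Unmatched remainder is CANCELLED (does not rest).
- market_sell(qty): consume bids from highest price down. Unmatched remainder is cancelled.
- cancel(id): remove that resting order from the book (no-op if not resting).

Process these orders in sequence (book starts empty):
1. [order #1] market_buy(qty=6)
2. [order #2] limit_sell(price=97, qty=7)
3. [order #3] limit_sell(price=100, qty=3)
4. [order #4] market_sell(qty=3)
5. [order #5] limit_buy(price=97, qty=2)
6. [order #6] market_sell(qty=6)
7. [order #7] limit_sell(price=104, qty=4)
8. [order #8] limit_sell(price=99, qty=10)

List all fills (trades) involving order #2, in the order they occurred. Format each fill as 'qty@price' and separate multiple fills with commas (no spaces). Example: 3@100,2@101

Answer: 2@97

Derivation:
After op 1 [order #1] market_buy(qty=6): fills=none; bids=[-] asks=[-]
After op 2 [order #2] limit_sell(price=97, qty=7): fills=none; bids=[-] asks=[#2:7@97]
After op 3 [order #3] limit_sell(price=100, qty=3): fills=none; bids=[-] asks=[#2:7@97 #3:3@100]
After op 4 [order #4] market_sell(qty=3): fills=none; bids=[-] asks=[#2:7@97 #3:3@100]
After op 5 [order #5] limit_buy(price=97, qty=2): fills=#5x#2:2@97; bids=[-] asks=[#2:5@97 #3:3@100]
After op 6 [order #6] market_sell(qty=6): fills=none; bids=[-] asks=[#2:5@97 #3:3@100]
After op 7 [order #7] limit_sell(price=104, qty=4): fills=none; bids=[-] asks=[#2:5@97 #3:3@100 #7:4@104]
After op 8 [order #8] limit_sell(price=99, qty=10): fills=none; bids=[-] asks=[#2:5@97 #8:10@99 #3:3@100 #7:4@104]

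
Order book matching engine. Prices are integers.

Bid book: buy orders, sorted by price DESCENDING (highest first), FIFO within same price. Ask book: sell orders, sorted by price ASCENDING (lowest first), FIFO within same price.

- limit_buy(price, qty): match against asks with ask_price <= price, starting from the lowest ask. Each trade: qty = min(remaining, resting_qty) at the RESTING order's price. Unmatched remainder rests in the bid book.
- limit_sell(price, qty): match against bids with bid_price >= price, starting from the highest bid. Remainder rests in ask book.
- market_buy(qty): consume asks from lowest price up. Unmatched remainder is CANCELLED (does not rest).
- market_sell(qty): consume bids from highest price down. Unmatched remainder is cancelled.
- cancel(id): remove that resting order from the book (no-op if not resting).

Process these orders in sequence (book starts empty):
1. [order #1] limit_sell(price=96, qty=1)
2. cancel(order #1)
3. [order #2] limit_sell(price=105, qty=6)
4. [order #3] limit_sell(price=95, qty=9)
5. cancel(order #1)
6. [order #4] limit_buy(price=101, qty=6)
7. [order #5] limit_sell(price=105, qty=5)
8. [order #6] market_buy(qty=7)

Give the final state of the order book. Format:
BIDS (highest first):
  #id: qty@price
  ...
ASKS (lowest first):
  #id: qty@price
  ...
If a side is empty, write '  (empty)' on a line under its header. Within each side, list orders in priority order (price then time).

Answer: BIDS (highest first):
  (empty)
ASKS (lowest first):
  #2: 2@105
  #5: 5@105

Derivation:
After op 1 [order #1] limit_sell(price=96, qty=1): fills=none; bids=[-] asks=[#1:1@96]
After op 2 cancel(order #1): fills=none; bids=[-] asks=[-]
After op 3 [order #2] limit_sell(price=105, qty=6): fills=none; bids=[-] asks=[#2:6@105]
After op 4 [order #3] limit_sell(price=95, qty=9): fills=none; bids=[-] asks=[#3:9@95 #2:6@105]
After op 5 cancel(order #1): fills=none; bids=[-] asks=[#3:9@95 #2:6@105]
After op 6 [order #4] limit_buy(price=101, qty=6): fills=#4x#3:6@95; bids=[-] asks=[#3:3@95 #2:6@105]
After op 7 [order #5] limit_sell(price=105, qty=5): fills=none; bids=[-] asks=[#3:3@95 #2:6@105 #5:5@105]
After op 8 [order #6] market_buy(qty=7): fills=#6x#3:3@95 #6x#2:4@105; bids=[-] asks=[#2:2@105 #5:5@105]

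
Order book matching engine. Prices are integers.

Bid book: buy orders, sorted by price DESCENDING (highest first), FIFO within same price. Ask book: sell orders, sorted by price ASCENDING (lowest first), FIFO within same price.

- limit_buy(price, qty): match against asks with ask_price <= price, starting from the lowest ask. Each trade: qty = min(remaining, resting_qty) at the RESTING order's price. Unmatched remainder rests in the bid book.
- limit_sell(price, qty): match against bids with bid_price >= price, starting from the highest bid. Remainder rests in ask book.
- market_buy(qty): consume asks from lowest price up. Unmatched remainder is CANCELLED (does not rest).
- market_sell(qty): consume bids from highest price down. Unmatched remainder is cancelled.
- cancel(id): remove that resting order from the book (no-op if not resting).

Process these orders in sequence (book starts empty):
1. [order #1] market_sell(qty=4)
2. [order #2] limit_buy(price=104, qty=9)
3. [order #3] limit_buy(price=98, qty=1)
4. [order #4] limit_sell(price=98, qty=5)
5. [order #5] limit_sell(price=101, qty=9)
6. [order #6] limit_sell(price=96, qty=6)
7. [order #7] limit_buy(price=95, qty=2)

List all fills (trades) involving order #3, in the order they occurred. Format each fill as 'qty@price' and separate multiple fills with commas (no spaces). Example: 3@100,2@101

Answer: 1@98

Derivation:
After op 1 [order #1] market_sell(qty=4): fills=none; bids=[-] asks=[-]
After op 2 [order #2] limit_buy(price=104, qty=9): fills=none; bids=[#2:9@104] asks=[-]
After op 3 [order #3] limit_buy(price=98, qty=1): fills=none; bids=[#2:9@104 #3:1@98] asks=[-]
After op 4 [order #4] limit_sell(price=98, qty=5): fills=#2x#4:5@104; bids=[#2:4@104 #3:1@98] asks=[-]
After op 5 [order #5] limit_sell(price=101, qty=9): fills=#2x#5:4@104; bids=[#3:1@98] asks=[#5:5@101]
After op 6 [order #6] limit_sell(price=96, qty=6): fills=#3x#6:1@98; bids=[-] asks=[#6:5@96 #5:5@101]
After op 7 [order #7] limit_buy(price=95, qty=2): fills=none; bids=[#7:2@95] asks=[#6:5@96 #5:5@101]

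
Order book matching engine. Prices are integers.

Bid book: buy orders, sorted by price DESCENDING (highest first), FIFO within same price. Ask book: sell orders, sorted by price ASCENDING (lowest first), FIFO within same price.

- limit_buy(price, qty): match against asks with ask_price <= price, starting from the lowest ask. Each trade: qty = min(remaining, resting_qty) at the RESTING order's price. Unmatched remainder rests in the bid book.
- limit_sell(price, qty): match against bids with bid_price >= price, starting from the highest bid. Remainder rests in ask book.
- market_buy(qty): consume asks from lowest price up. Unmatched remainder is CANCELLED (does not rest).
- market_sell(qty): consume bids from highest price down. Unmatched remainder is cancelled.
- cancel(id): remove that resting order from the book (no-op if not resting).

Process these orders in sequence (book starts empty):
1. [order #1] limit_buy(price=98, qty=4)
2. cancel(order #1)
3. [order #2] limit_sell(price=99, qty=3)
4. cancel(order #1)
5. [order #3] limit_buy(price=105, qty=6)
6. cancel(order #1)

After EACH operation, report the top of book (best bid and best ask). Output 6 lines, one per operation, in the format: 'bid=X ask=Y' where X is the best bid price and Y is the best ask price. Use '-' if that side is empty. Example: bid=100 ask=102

After op 1 [order #1] limit_buy(price=98, qty=4): fills=none; bids=[#1:4@98] asks=[-]
After op 2 cancel(order #1): fills=none; bids=[-] asks=[-]
After op 3 [order #2] limit_sell(price=99, qty=3): fills=none; bids=[-] asks=[#2:3@99]
After op 4 cancel(order #1): fills=none; bids=[-] asks=[#2:3@99]
After op 5 [order #3] limit_buy(price=105, qty=6): fills=#3x#2:3@99; bids=[#3:3@105] asks=[-]
After op 6 cancel(order #1): fills=none; bids=[#3:3@105] asks=[-]

Answer: bid=98 ask=-
bid=- ask=-
bid=- ask=99
bid=- ask=99
bid=105 ask=-
bid=105 ask=-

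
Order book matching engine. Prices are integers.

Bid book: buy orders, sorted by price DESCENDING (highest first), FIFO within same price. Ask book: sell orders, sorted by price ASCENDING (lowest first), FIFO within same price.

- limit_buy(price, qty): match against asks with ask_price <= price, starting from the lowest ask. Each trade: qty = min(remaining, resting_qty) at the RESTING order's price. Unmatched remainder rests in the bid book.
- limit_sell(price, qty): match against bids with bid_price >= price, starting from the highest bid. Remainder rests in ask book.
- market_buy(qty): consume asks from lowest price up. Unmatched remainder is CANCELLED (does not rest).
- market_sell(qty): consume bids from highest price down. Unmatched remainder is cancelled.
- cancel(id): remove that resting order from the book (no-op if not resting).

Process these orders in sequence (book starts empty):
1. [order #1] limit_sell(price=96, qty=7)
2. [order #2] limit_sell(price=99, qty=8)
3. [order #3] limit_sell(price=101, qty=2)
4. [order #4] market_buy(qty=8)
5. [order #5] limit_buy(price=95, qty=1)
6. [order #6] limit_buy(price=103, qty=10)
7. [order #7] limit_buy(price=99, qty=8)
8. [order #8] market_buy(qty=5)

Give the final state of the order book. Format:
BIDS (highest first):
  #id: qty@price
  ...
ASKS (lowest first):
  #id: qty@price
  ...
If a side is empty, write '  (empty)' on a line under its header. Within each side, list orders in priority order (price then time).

After op 1 [order #1] limit_sell(price=96, qty=7): fills=none; bids=[-] asks=[#1:7@96]
After op 2 [order #2] limit_sell(price=99, qty=8): fills=none; bids=[-] asks=[#1:7@96 #2:8@99]
After op 3 [order #3] limit_sell(price=101, qty=2): fills=none; bids=[-] asks=[#1:7@96 #2:8@99 #3:2@101]
After op 4 [order #4] market_buy(qty=8): fills=#4x#1:7@96 #4x#2:1@99; bids=[-] asks=[#2:7@99 #3:2@101]
After op 5 [order #5] limit_buy(price=95, qty=1): fills=none; bids=[#5:1@95] asks=[#2:7@99 #3:2@101]
After op 6 [order #6] limit_buy(price=103, qty=10): fills=#6x#2:7@99 #6x#3:2@101; bids=[#6:1@103 #5:1@95] asks=[-]
After op 7 [order #7] limit_buy(price=99, qty=8): fills=none; bids=[#6:1@103 #7:8@99 #5:1@95] asks=[-]
After op 8 [order #8] market_buy(qty=5): fills=none; bids=[#6:1@103 #7:8@99 #5:1@95] asks=[-]

Answer: BIDS (highest first):
  #6: 1@103
  #7: 8@99
  #5: 1@95
ASKS (lowest first):
  (empty)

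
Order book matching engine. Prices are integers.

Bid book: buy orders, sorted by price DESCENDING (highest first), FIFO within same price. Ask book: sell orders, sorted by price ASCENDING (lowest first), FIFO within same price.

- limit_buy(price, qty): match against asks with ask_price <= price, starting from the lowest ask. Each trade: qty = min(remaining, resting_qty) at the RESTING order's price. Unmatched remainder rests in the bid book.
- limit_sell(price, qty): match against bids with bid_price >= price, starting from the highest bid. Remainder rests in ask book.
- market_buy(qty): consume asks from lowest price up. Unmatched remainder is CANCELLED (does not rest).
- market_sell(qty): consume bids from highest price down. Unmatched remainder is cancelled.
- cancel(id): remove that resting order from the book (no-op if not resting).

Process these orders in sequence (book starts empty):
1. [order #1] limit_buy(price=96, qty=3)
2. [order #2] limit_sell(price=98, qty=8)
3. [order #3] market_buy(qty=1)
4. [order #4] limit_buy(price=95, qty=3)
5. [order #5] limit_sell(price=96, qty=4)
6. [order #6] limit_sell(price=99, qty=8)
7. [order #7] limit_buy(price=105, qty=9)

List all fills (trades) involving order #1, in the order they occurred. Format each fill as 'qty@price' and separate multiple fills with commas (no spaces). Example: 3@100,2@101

Answer: 3@96

Derivation:
After op 1 [order #1] limit_buy(price=96, qty=3): fills=none; bids=[#1:3@96] asks=[-]
After op 2 [order #2] limit_sell(price=98, qty=8): fills=none; bids=[#1:3@96] asks=[#2:8@98]
After op 3 [order #3] market_buy(qty=1): fills=#3x#2:1@98; bids=[#1:3@96] asks=[#2:7@98]
After op 4 [order #4] limit_buy(price=95, qty=3): fills=none; bids=[#1:3@96 #4:3@95] asks=[#2:7@98]
After op 5 [order #5] limit_sell(price=96, qty=4): fills=#1x#5:3@96; bids=[#4:3@95] asks=[#5:1@96 #2:7@98]
After op 6 [order #6] limit_sell(price=99, qty=8): fills=none; bids=[#4:3@95] asks=[#5:1@96 #2:7@98 #6:8@99]
After op 7 [order #7] limit_buy(price=105, qty=9): fills=#7x#5:1@96 #7x#2:7@98 #7x#6:1@99; bids=[#4:3@95] asks=[#6:7@99]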